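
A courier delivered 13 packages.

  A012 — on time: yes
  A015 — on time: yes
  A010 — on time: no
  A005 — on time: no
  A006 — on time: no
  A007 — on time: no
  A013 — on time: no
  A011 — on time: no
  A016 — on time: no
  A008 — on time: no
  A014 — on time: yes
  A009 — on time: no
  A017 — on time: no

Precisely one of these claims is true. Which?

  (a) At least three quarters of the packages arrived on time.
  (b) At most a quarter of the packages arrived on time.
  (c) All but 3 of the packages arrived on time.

|A| = 13, |A ∩ B| = 3, |A ∖ B| = 10.
(a) requires |A ∩ B| / |A| ≥ 3/4: false.
(b) requires |A ∩ B| / |A| ≤ 1/4: true.
(c) requires |A ∖ B| = 3: false.

(b)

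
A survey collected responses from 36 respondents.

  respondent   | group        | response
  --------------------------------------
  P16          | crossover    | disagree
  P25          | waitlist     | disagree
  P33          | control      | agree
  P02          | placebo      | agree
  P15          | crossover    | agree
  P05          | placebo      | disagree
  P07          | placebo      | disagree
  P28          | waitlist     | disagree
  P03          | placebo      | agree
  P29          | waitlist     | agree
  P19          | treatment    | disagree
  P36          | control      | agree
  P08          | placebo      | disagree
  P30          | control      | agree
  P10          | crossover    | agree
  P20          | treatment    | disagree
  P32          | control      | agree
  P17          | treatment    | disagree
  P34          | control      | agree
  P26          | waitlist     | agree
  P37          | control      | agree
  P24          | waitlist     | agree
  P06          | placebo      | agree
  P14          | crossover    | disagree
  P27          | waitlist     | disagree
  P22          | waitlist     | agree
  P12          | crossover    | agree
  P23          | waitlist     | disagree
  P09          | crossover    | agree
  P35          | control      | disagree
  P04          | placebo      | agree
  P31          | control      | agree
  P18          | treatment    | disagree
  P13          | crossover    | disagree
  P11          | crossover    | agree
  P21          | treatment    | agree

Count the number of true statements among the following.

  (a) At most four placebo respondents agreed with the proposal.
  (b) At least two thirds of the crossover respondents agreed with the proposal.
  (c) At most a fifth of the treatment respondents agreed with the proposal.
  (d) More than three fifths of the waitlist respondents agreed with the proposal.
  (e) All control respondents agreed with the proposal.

(a) placebo: |A| = 7, |A ∩ B| = 4; needs |A ∩ B| ≤ 4 — true.
(b) crossover: |A| = 8, |A ∩ B| = 5; needs |A ∩ B| / |A| ≥ 2/3 — false.
(c) treatment: |A| = 5, |A ∩ B| = 1; needs |A ∩ B| / |A| ≤ 1/5 — true.
(d) waitlist: |A| = 8, |A ∩ B| = 4; needs |A ∩ B| / |A| > 3/5 — false.
(e) control: |A| = 8, |A ∩ B| = 7; needs A ⊆ B, i.e. every element of A is in B (|A ∖ B| = 0) — false.

2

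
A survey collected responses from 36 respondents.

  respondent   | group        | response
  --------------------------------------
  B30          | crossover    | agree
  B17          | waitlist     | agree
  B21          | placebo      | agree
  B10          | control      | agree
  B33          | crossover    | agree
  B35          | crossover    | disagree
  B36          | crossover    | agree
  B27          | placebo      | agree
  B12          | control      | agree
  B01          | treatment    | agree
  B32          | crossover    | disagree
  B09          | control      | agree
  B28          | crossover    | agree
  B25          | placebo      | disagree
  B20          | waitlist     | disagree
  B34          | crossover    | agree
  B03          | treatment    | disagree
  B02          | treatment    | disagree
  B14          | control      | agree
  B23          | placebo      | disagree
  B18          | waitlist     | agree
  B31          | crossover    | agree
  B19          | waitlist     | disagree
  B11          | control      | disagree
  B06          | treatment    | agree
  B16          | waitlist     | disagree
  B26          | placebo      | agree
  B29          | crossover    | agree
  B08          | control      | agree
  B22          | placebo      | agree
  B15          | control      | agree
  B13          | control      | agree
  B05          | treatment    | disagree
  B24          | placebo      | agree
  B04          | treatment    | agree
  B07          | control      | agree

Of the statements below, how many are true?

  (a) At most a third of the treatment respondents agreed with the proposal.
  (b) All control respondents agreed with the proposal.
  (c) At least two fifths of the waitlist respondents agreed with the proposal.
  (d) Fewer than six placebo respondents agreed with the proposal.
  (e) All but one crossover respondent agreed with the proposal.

(a) treatment: |A| = 6, |A ∩ B| = 3; needs |A ∩ B| / |A| ≤ 1/3 — false.
(b) control: |A| = 9, |A ∩ B| = 8; needs A ⊆ B, i.e. every element of A is in B (|A ∖ B| = 0) — false.
(c) waitlist: |A| = 5, |A ∩ B| = 2; needs |A ∩ B| / |A| ≥ 2/5 — true.
(d) placebo: |A| = 7, |A ∩ B| = 5; needs |A ∩ B| < 6 — true.
(e) crossover: |A| = 9, |A ∩ B| = 7; needs |A ∖ B| = 1 — false.

2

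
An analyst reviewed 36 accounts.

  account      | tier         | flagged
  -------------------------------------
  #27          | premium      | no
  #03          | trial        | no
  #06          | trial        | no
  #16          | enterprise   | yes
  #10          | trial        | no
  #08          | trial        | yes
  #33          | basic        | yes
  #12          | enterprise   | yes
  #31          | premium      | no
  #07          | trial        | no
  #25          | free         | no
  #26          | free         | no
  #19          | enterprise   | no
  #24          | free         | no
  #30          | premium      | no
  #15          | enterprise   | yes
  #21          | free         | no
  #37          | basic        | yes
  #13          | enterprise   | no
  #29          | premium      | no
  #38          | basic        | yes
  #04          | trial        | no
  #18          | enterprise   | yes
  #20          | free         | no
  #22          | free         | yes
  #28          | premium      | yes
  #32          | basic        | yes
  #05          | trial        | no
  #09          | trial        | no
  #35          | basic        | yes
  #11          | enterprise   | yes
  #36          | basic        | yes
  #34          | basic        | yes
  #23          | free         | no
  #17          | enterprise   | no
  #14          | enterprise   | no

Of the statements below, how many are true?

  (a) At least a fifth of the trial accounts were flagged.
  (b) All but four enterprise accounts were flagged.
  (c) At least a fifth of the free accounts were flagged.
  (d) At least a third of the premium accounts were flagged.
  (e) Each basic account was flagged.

(a) trial: |A| = 8, |A ∩ B| = 1; needs |A ∩ B| / |A| ≥ 1/5 — false.
(b) enterprise: |A| = 9, |A ∩ B| = 5; needs |A ∖ B| = 4 — true.
(c) free: |A| = 7, |A ∩ B| = 1; needs |A ∩ B| / |A| ≥ 1/5 — false.
(d) premium: |A| = 5, |A ∩ B| = 1; needs |A ∩ B| / |A| ≥ 1/3 — false.
(e) basic: |A| = 7, |A ∩ B| = 7; needs A ⊆ B, i.e. every element of A is in B (|A ∖ B| = 0) — true.

2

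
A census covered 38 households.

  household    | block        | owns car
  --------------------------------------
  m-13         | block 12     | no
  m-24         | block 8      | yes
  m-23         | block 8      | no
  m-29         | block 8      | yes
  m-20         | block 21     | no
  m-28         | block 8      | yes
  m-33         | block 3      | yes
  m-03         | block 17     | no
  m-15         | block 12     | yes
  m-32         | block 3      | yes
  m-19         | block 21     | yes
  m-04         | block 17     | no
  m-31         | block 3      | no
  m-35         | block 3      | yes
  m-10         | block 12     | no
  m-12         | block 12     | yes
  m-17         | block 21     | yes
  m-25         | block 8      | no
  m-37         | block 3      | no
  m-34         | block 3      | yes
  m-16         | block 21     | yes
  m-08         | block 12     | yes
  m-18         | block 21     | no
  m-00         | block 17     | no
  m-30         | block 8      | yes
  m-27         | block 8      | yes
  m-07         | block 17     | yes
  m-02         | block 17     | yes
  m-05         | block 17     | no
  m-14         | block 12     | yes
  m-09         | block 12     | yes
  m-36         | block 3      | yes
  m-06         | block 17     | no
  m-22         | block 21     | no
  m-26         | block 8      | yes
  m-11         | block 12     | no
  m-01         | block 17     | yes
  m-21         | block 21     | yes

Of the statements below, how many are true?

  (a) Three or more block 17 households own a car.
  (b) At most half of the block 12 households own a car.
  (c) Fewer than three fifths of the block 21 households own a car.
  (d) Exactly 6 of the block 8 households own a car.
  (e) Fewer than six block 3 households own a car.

4

(a) block 17: |A| = 8, |A ∩ B| = 3; needs |A ∩ B| ≥ 3 — true.
(b) block 12: |A| = 8, |A ∩ B| = 5; needs |A ∩ B| ≤ |A ∖ B| — false.
(c) block 21: |A| = 7, |A ∩ B| = 4; needs |A ∩ B| / |A| < 3/5 — true.
(d) block 8: |A| = 8, |A ∩ B| = 6; needs |A ∩ B| = 6 — true.
(e) block 3: |A| = 7, |A ∩ B| = 5; needs |A ∩ B| < 6 — true.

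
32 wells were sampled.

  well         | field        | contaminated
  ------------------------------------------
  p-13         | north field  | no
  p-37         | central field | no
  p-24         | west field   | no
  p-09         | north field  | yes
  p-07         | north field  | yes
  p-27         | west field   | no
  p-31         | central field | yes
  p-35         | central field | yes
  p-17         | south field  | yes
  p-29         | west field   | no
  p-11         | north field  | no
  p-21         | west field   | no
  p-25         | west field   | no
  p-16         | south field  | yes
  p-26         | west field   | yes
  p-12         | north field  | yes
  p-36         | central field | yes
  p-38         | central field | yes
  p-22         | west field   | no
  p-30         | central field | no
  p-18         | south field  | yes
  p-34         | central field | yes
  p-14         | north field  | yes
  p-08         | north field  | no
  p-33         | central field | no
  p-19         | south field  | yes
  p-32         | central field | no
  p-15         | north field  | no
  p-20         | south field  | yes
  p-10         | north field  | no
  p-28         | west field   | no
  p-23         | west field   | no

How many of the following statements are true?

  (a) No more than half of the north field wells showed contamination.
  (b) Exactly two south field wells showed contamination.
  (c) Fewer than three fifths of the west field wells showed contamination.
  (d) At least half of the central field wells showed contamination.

3

(a) north field: |A| = 9, |A ∩ B| = 4; needs |A ∩ B| ≤ |A ∖ B| — true.
(b) south field: |A| = 5, |A ∩ B| = 5; needs |A ∩ B| = 2 — false.
(c) west field: |A| = 9, |A ∩ B| = 1; needs |A ∩ B| / |A| < 3/5 — true.
(d) central field: |A| = 9, |A ∩ B| = 5; needs |A ∩ B| ≥ |A ∖ B| — true.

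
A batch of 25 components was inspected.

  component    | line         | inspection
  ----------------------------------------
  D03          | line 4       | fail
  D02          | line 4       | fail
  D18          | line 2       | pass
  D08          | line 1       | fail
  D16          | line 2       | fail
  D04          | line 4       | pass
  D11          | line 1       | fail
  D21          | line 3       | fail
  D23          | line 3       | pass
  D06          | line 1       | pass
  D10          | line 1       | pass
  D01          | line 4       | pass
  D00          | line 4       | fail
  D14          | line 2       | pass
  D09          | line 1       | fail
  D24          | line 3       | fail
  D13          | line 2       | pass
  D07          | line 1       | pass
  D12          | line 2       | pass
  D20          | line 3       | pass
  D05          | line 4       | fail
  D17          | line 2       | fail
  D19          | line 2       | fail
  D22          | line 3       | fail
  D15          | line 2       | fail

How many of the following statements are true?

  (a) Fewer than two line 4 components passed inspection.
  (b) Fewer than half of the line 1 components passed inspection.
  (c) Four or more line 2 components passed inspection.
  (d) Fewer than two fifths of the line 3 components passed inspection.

1

(a) line 4: |A| = 6, |A ∩ B| = 2; needs |A ∩ B| < 2 — false.
(b) line 1: |A| = 6, |A ∩ B| = 3; needs |A ∩ B| < |A ∖ B| — false.
(c) line 2: |A| = 8, |A ∩ B| = 4; needs |A ∩ B| ≥ 4 — true.
(d) line 3: |A| = 5, |A ∩ B| = 2; needs |A ∩ B| / |A| < 2/5 — false.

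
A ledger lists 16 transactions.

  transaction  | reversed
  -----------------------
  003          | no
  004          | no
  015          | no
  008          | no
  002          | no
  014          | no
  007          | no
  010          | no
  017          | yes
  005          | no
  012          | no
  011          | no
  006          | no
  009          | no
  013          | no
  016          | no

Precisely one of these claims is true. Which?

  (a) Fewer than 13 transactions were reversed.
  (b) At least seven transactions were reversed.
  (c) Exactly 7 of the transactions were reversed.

|A| = 16, |A ∩ B| = 1, |A ∖ B| = 15.
(a) requires |A ∩ B| < 13: true.
(b) requires |A ∩ B| ≥ 7: false.
(c) requires |A ∩ B| = 7: false.

(a)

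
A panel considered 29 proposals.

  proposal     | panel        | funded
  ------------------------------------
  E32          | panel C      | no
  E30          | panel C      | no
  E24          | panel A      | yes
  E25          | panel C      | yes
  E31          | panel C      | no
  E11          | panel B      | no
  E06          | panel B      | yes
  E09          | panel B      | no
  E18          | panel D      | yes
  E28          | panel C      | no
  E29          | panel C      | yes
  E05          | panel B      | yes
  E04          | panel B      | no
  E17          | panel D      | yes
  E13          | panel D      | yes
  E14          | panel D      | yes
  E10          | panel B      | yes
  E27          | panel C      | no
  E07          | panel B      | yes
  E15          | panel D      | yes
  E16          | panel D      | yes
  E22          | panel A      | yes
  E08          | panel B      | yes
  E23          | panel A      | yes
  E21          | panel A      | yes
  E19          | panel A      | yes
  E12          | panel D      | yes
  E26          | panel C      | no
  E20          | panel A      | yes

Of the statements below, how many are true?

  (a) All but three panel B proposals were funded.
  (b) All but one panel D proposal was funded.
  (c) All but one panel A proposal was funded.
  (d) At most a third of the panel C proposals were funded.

2

(a) panel B: |A| = 8, |A ∩ B| = 5; needs |A ∖ B| = 3 — true.
(b) panel D: |A| = 7, |A ∩ B| = 7; needs |A ∖ B| = 1 — false.
(c) panel A: |A| = 6, |A ∩ B| = 6; needs |A ∖ B| = 1 — false.
(d) panel C: |A| = 8, |A ∩ B| = 2; needs |A ∩ B| / |A| ≤ 1/3 — true.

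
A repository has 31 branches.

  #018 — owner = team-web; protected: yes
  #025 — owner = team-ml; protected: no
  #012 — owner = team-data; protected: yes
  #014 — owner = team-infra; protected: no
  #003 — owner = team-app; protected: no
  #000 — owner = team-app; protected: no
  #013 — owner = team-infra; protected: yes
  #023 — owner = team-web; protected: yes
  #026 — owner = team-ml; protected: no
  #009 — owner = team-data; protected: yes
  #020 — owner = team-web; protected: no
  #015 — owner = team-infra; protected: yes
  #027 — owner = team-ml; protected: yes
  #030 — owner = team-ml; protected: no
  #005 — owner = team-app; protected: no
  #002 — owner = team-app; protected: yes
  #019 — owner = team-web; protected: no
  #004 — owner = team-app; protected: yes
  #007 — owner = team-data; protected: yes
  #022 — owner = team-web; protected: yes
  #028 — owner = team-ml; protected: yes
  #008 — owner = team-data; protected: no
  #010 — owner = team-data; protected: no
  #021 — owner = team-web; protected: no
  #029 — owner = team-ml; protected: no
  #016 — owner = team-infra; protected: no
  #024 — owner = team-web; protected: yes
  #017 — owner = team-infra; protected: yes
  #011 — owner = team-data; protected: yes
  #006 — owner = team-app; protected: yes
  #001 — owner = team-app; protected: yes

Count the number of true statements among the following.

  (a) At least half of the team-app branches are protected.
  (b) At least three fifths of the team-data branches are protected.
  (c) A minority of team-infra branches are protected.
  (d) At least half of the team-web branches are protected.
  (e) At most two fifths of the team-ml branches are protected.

(a) team-app: |A| = 7, |A ∩ B| = 4; needs |A ∩ B| ≥ |A ∖ B| — true.
(b) team-data: |A| = 6, |A ∩ B| = 4; needs |A ∩ B| / |A| ≥ 3/5 — true.
(c) team-infra: |A| = 5, |A ∩ B| = 3; needs |A ∩ B| < |A ∖ B| — false.
(d) team-web: |A| = 7, |A ∩ B| = 4; needs |A ∩ B| ≥ |A ∖ B| — true.
(e) team-ml: |A| = 6, |A ∩ B| = 2; needs |A ∩ B| / |A| ≤ 2/5 — true.

4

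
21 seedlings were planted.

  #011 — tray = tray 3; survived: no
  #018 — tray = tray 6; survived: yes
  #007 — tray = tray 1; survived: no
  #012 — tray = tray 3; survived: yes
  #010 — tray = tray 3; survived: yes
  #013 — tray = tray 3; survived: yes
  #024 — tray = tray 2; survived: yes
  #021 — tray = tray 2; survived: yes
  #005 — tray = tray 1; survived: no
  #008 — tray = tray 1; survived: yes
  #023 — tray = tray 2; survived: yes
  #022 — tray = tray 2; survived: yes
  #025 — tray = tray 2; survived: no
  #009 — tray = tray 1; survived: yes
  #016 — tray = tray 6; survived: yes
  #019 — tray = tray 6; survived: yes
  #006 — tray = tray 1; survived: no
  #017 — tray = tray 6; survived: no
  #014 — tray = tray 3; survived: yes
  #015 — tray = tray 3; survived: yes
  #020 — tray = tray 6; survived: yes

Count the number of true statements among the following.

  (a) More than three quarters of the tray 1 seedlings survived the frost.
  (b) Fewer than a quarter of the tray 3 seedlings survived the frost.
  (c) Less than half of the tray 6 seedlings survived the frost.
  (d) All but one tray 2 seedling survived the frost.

1

(a) tray 1: |A| = 5, |A ∩ B| = 2; needs |A ∩ B| / |A| > 3/4 — false.
(b) tray 3: |A| = 6, |A ∩ B| = 5; needs |A ∩ B| / |A| < 1/4 — false.
(c) tray 6: |A| = 5, |A ∩ B| = 4; needs |A ∩ B| < |A ∖ B| — false.
(d) tray 2: |A| = 5, |A ∩ B| = 4; needs |A ∖ B| = 1 — true.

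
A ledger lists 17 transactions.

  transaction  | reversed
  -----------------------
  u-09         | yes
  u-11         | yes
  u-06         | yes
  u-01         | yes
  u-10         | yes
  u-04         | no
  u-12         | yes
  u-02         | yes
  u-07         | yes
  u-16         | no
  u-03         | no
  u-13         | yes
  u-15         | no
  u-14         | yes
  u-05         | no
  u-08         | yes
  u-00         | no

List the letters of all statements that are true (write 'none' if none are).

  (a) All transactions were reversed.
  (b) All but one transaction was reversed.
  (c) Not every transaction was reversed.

|A| = 17, |A ∩ B| = 11, |A ∖ B| = 6.
(a) A ⊆ B, i.e. every element of A is in B (|A ∖ B| = 0): fails.
(b) |A ∖ B| = 1: fails.
(c) A ⊄ B (|A ∖ B| ≥ 1): holds.

(c)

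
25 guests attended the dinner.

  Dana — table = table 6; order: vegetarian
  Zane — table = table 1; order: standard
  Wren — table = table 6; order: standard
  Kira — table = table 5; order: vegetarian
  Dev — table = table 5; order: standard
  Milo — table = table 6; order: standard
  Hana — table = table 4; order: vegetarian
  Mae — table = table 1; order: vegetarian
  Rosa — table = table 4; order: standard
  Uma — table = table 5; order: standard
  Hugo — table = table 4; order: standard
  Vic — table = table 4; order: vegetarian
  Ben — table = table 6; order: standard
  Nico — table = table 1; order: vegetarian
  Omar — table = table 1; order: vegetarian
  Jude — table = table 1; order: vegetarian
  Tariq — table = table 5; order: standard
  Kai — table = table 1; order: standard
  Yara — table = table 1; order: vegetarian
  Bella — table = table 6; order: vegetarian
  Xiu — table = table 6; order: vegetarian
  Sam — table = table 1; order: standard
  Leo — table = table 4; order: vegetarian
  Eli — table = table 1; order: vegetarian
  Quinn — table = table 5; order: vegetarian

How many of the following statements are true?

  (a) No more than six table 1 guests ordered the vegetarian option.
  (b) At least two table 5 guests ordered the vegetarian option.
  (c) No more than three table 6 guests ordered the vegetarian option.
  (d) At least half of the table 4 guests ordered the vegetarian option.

4

(a) table 1: |A| = 9, |A ∩ B| = 6; needs |A ∩ B| ≤ 6 — true.
(b) table 5: |A| = 5, |A ∩ B| = 2; needs |A ∩ B| ≥ 2 — true.
(c) table 6: |A| = 6, |A ∩ B| = 3; needs |A ∩ B| ≤ 3 — true.
(d) table 4: |A| = 5, |A ∩ B| = 3; needs |A ∩ B| ≥ |A ∖ B| — true.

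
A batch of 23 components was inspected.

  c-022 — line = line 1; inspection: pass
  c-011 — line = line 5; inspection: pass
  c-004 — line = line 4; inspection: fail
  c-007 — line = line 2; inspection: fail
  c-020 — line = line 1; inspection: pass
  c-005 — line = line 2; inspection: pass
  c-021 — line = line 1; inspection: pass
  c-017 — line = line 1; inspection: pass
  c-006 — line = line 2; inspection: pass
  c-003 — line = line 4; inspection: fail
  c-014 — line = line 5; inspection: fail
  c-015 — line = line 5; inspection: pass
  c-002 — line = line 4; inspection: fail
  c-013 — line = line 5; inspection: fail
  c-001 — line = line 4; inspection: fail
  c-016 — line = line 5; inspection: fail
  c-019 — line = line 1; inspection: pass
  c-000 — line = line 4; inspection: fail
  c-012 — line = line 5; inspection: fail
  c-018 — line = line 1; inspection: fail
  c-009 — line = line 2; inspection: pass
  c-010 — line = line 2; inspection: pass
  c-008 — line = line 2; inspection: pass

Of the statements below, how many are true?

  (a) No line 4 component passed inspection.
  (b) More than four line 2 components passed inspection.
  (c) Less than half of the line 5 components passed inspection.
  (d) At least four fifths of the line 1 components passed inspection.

4

(a) line 4: |A| = 5, |A ∩ B| = 0; needs A ∩ B = ∅ (|A ∩ B| = 0) — true.
(b) line 2: |A| = 6, |A ∩ B| = 5; needs |A ∩ B| > 4 — true.
(c) line 5: |A| = 6, |A ∩ B| = 2; needs |A ∩ B| < |A ∖ B| — true.
(d) line 1: |A| = 6, |A ∩ B| = 5; needs |A ∩ B| / |A| ≥ 4/5 — true.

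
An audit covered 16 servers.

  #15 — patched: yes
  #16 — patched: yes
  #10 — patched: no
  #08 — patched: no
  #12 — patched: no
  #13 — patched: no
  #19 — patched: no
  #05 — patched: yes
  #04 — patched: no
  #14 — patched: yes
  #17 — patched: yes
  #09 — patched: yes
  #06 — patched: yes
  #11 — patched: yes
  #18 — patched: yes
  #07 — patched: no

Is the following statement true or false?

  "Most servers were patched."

True

Truth condition: |A ∩ B| > |A ∖ B|.
|A| = 16, |A ∩ B| = 9, |A ∖ B| = 7.
9 > 7, so the statement is true.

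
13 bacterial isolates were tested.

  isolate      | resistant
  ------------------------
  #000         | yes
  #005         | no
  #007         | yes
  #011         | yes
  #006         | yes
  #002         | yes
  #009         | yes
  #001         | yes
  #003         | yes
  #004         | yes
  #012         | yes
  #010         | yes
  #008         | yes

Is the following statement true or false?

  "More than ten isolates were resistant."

The determiner here denotes the relation: |A ∩ B| > 10.
A (the restrictor) = {#000, #005, #007, #011, #006, #002, #009, #001, #003, #004, #012, #010, #008}, |A| = 13.
A ∩ B = {#000, #007, #011, #006, #002, #009, #001, #003, #004, #012, #010, #008}, so |A ∩ B| = 12.
|A ∩ B| = 12, so the statement is true.

True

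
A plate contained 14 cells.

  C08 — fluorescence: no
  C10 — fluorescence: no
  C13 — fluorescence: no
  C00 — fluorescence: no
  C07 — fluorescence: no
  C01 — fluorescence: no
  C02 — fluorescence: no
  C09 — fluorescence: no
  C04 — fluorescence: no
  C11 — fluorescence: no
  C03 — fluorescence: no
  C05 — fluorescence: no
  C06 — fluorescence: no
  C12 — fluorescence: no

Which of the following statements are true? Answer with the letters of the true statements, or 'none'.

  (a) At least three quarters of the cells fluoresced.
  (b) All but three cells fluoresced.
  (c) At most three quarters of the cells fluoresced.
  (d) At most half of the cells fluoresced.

(c), (d)

|A| = 14, |A ∩ B| = 0, |A ∖ B| = 14.
(a) |A ∩ B| / |A| ≥ 3/4: fails.
(b) |A ∖ B| = 3: fails.
(c) |A ∩ B| / |A| ≤ 3/4: holds.
(d) |A ∩ B| ≤ |A ∖ B|: holds.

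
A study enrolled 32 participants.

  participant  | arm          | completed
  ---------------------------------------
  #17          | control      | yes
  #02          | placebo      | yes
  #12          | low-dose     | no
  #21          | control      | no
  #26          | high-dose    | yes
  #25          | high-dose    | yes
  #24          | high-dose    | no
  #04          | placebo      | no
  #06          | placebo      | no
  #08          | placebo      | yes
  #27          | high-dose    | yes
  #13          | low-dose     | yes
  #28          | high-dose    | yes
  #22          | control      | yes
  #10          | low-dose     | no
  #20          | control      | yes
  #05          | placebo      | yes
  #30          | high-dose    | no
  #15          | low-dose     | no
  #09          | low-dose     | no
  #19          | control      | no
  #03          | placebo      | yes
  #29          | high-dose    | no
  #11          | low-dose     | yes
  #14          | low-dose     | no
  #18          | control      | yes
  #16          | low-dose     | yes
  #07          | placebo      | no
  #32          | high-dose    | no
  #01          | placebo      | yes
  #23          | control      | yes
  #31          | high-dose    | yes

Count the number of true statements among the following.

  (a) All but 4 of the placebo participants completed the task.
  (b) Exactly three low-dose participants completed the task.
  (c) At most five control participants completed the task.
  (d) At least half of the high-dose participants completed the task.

3

(a) placebo: |A| = 8, |A ∩ B| = 5; needs |A ∖ B| = 4 — false.
(b) low-dose: |A| = 8, |A ∩ B| = 3; needs |A ∩ B| = 3 — true.
(c) control: |A| = 7, |A ∩ B| = 5; needs |A ∩ B| ≤ 5 — true.
(d) high-dose: |A| = 9, |A ∩ B| = 5; needs |A ∩ B| ≥ |A ∖ B| — true.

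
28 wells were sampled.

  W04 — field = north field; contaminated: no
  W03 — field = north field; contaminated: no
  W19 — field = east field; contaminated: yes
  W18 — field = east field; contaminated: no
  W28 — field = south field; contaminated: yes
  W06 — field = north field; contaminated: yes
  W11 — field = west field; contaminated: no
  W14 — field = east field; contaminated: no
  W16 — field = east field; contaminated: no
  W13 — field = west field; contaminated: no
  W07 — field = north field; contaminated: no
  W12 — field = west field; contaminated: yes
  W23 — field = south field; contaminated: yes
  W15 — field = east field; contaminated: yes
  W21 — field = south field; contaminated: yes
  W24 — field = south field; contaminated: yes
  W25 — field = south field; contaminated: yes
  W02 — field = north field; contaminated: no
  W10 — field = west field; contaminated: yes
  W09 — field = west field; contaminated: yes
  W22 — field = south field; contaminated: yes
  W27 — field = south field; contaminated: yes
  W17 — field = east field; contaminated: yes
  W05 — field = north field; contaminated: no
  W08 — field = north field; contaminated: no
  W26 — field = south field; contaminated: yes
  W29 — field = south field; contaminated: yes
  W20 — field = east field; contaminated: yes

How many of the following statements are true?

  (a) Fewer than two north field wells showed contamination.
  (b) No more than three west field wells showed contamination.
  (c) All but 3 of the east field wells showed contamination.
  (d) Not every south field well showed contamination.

3

(a) north field: |A| = 7, |A ∩ B| = 1; needs |A ∩ B| < 2 — true.
(b) west field: |A| = 5, |A ∩ B| = 3; needs |A ∩ B| ≤ 3 — true.
(c) east field: |A| = 7, |A ∩ B| = 4; needs |A ∖ B| = 3 — true.
(d) south field: |A| = 9, |A ∩ B| = 9; needs A ⊄ B (|A ∖ B| ≥ 1) — false.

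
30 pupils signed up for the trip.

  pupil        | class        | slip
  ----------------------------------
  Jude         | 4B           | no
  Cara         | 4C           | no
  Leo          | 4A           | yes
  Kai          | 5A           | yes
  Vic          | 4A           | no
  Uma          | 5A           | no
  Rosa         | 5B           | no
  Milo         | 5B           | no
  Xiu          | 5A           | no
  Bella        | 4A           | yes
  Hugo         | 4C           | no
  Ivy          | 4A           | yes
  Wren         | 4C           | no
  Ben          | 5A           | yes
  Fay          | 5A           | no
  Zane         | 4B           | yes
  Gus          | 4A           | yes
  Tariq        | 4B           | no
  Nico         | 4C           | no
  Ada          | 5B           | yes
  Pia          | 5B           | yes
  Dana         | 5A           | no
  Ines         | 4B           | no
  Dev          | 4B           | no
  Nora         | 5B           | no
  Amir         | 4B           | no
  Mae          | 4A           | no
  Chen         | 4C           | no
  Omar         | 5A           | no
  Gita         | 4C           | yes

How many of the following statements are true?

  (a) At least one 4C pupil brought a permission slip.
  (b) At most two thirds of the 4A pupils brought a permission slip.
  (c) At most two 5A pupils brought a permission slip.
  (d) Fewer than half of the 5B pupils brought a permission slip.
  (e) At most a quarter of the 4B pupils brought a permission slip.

5

(a) 4C: |A| = 6, |A ∩ B| = 1; needs A ∩ B ≠ ∅ (|A ∩ B| ≥ 1) — true.
(b) 4A: |A| = 6, |A ∩ B| = 4; needs |A ∩ B| / |A| ≤ 2/3 — true.
(c) 5A: |A| = 7, |A ∩ B| = 2; needs |A ∩ B| ≤ 2 — true.
(d) 5B: |A| = 5, |A ∩ B| = 2; needs |A ∩ B| < |A ∖ B| — true.
(e) 4B: |A| = 6, |A ∩ B| = 1; needs |A ∩ B| / |A| ≤ 1/4 — true.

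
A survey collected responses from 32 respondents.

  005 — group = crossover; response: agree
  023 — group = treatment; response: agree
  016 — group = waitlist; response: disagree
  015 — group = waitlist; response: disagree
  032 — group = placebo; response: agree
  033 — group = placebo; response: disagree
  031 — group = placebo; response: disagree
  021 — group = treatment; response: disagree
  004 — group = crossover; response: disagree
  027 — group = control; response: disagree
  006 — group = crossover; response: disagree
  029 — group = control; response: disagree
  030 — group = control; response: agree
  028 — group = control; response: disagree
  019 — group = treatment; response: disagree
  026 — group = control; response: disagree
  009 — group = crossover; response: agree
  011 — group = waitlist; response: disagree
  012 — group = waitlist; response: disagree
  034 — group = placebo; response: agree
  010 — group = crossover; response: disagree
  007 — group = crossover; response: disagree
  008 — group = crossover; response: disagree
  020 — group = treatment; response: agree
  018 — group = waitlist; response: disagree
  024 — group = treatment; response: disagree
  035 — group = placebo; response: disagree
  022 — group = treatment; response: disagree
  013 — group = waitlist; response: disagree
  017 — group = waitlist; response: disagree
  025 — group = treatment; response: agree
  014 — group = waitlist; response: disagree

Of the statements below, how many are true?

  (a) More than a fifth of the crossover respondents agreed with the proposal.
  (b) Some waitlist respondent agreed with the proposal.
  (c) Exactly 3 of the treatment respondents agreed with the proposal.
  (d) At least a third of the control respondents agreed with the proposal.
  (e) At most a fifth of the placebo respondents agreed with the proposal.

2

(a) crossover: |A| = 7, |A ∩ B| = 2; needs |A ∩ B| / |A| > 1/5 — true.
(b) waitlist: |A| = 8, |A ∩ B| = 0; needs A ∩ B ≠ ∅ (|A ∩ B| ≥ 1) — false.
(c) treatment: |A| = 7, |A ∩ B| = 3; needs |A ∩ B| = 3 — true.
(d) control: |A| = 5, |A ∩ B| = 1; needs |A ∩ B| / |A| ≥ 1/3 — false.
(e) placebo: |A| = 5, |A ∩ B| = 2; needs |A ∩ B| / |A| ≤ 1/5 — false.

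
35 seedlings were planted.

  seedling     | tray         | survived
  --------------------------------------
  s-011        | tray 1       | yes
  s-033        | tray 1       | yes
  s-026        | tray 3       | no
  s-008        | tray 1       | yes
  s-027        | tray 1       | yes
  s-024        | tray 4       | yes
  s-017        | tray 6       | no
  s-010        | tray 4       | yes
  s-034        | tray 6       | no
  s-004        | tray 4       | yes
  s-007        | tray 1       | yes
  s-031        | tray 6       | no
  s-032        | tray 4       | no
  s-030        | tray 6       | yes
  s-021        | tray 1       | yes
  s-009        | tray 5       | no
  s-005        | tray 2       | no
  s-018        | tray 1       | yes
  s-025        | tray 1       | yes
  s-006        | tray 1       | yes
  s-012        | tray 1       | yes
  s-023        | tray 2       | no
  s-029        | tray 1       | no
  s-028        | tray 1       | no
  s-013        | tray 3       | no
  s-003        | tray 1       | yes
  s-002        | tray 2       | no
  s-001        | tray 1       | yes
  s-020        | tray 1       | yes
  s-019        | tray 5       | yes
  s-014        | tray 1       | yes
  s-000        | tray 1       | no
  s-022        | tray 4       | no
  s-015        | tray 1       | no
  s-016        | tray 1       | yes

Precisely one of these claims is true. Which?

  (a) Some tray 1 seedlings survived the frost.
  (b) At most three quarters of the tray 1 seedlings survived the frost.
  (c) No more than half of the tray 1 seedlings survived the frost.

(a)

|A| = 19, |A ∩ B| = 15, |A ∖ B| = 4.
(a) requires A ∩ B ≠ ∅ (|A ∩ B| ≥ 1): true.
(b) requires |A ∩ B| / |A| ≤ 3/4: false.
(c) requires |A ∩ B| ≤ |A ∖ B|: false.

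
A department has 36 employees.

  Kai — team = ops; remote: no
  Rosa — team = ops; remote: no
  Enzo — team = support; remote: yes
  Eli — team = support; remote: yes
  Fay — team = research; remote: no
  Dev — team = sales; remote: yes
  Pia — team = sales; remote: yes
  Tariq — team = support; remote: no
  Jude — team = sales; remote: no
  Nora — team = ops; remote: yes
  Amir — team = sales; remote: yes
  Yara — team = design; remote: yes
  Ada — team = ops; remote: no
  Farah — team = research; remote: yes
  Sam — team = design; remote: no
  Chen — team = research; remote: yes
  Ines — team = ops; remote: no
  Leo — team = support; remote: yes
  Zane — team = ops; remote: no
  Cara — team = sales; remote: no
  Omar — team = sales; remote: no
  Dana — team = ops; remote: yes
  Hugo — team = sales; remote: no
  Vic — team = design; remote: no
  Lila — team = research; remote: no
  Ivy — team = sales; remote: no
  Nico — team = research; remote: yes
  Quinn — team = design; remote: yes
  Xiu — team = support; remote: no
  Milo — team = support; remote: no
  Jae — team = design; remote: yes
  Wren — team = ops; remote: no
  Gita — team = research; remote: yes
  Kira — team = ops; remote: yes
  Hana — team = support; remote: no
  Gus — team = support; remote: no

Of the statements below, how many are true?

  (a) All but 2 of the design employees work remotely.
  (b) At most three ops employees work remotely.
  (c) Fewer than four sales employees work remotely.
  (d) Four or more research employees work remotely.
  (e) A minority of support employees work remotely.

5

(a) design: |A| = 5, |A ∩ B| = 3; needs |A ∖ B| = 2 — true.
(b) ops: |A| = 9, |A ∩ B| = 3; needs |A ∩ B| ≤ 3 — true.
(c) sales: |A| = 8, |A ∩ B| = 3; needs |A ∩ B| < 4 — true.
(d) research: |A| = 6, |A ∩ B| = 4; needs |A ∩ B| ≥ 4 — true.
(e) support: |A| = 8, |A ∩ B| = 3; needs |A ∩ B| < |A ∖ B| — true.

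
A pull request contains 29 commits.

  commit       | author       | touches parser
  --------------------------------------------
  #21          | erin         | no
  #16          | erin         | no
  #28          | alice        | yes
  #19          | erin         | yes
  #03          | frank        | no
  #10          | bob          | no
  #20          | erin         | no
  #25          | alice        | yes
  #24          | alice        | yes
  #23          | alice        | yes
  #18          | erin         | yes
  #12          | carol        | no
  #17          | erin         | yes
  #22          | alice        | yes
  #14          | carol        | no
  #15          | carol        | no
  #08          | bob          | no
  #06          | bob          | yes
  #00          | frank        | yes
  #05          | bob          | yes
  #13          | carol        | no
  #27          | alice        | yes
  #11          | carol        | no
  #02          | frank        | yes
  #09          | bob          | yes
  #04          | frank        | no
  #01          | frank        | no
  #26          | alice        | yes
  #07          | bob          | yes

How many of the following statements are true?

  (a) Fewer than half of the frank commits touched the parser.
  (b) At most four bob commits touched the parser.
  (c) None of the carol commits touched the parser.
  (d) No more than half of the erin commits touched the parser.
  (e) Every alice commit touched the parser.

5

(a) frank: |A| = 5, |A ∩ B| = 2; needs |A ∩ B| < |A ∖ B| — true.
(b) bob: |A| = 6, |A ∩ B| = 4; needs |A ∩ B| ≤ 4 — true.
(c) carol: |A| = 5, |A ∩ B| = 0; needs A ∩ B = ∅ (|A ∩ B| = 0) — true.
(d) erin: |A| = 6, |A ∩ B| = 3; needs |A ∩ B| ≤ |A ∖ B| — true.
(e) alice: |A| = 7, |A ∩ B| = 7; needs A ⊆ B, i.e. every element of A is in B (|A ∖ B| = 0) — true.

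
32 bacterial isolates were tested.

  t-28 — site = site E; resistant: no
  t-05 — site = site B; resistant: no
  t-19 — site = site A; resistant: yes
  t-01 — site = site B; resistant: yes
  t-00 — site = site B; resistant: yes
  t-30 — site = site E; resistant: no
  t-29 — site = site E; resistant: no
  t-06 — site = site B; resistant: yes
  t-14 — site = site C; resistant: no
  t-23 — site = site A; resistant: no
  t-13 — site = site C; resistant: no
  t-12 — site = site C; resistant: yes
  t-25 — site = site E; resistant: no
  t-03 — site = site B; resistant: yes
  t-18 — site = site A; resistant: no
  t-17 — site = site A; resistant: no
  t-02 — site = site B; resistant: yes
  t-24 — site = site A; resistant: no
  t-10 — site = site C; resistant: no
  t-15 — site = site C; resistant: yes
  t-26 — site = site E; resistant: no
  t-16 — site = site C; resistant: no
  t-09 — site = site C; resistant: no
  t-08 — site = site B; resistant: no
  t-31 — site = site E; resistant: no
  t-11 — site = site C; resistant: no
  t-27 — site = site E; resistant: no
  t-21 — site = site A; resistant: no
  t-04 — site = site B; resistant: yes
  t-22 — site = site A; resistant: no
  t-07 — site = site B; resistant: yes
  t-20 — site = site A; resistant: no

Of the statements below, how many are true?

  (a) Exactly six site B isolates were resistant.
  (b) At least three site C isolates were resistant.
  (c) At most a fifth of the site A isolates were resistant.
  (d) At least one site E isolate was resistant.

1

(a) site B: |A| = 9, |A ∩ B| = 7; needs |A ∩ B| = 6 — false.
(b) site C: |A| = 8, |A ∩ B| = 2; needs |A ∩ B| ≥ 3 — false.
(c) site A: |A| = 8, |A ∩ B| = 1; needs |A ∩ B| / |A| ≤ 1/5 — true.
(d) site E: |A| = 7, |A ∩ B| = 0; needs A ∩ B ≠ ∅ (|A ∩ B| ≥ 1) — false.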